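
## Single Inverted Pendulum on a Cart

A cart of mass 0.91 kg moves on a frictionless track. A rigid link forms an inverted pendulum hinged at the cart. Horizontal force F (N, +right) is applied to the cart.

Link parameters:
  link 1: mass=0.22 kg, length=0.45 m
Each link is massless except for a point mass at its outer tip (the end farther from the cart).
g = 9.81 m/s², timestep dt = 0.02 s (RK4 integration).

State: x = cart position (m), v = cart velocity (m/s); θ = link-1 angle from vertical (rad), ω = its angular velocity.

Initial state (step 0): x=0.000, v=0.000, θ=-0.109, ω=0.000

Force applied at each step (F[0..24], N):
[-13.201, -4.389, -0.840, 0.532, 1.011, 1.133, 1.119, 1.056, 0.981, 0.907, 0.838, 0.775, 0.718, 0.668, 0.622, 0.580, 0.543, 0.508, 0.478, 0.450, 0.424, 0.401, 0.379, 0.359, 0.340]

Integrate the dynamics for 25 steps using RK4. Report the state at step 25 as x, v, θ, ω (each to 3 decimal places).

apply F[0]=-13.201 → step 1: x=-0.003, v=-0.284, θ=-0.103, ω=0.582
apply F[1]=-4.389 → step 2: x=-0.009, v=-0.376, θ=-0.090, ω=0.742
apply F[2]=-0.840 → step 3: x=-0.017, v=-0.391, θ=-0.075, ω=0.739
apply F[3]=+0.532 → step 4: x=-0.025, v=-0.376, θ=-0.061, ω=0.676
apply F[4]=+1.011 → step 5: x=-0.032, v=-0.351, θ=-0.048, ω=0.598
apply F[5]=+1.133 → step 6: x=-0.039, v=-0.324, θ=-0.037, ω=0.520
apply F[6]=+1.119 → step 7: x=-0.045, v=-0.298, θ=-0.027, ω=0.448
apply F[7]=+1.056 → step 8: x=-0.051, v=-0.274, θ=-0.019, ω=0.384
apply F[8]=+0.981 → step 9: x=-0.056, v=-0.252, θ=-0.012, ω=0.327
apply F[9]=+0.907 → step 10: x=-0.061, v=-0.231, θ=-0.006, ω=0.278
apply F[10]=+0.838 → step 11: x=-0.065, v=-0.213, θ=-0.001, ω=0.235
apply F[11]=+0.775 → step 12: x=-0.069, v=-0.196, θ=0.003, ω=0.198
apply F[12]=+0.718 → step 13: x=-0.073, v=-0.180, θ=0.007, ω=0.166
apply F[13]=+0.668 → step 14: x=-0.077, v=-0.166, θ=0.010, ω=0.138
apply F[14]=+0.622 → step 15: x=-0.080, v=-0.153, θ=0.013, ω=0.114
apply F[15]=+0.580 → step 16: x=-0.083, v=-0.141, θ=0.015, ω=0.093
apply F[16]=+0.543 → step 17: x=-0.085, v=-0.130, θ=0.016, ω=0.075
apply F[17]=+0.508 → step 18: x=-0.088, v=-0.119, θ=0.018, ω=0.059
apply F[18]=+0.478 → step 19: x=-0.090, v=-0.110, θ=0.019, ω=0.046
apply F[19]=+0.450 → step 20: x=-0.092, v=-0.101, θ=0.020, ω=0.034
apply F[20]=+0.424 → step 21: x=-0.094, v=-0.092, θ=0.020, ω=0.024
apply F[21]=+0.401 → step 22: x=-0.096, v=-0.084, θ=0.021, ω=0.016
apply F[22]=+0.379 → step 23: x=-0.098, v=-0.077, θ=0.021, ω=0.009
apply F[23]=+0.359 → step 24: x=-0.099, v=-0.070, θ=0.021, ω=0.002
apply F[24]=+0.340 → step 25: x=-0.100, v=-0.064, θ=0.021, ω=-0.003

Answer: x=-0.100, v=-0.064, θ=0.021, ω=-0.003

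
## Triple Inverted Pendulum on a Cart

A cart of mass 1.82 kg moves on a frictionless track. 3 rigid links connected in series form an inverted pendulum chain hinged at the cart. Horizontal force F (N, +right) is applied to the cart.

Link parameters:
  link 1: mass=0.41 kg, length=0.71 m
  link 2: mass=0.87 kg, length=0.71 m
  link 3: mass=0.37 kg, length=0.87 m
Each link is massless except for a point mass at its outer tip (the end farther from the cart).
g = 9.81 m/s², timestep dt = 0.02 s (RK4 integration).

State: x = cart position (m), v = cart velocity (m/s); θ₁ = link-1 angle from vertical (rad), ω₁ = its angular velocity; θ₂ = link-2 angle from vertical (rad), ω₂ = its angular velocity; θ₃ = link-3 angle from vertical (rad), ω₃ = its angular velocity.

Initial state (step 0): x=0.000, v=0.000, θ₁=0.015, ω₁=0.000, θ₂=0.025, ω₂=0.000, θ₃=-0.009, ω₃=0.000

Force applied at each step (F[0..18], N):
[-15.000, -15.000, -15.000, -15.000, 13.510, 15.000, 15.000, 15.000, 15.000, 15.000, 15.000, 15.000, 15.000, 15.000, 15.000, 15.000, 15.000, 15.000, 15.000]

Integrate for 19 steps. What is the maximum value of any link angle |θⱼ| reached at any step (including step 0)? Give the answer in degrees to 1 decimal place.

apply F[0]=-15.000 → step 1: x=-0.002, v=-0.168, θ₁=0.017, ω₁=0.233, θ₂=0.025, ω₂=0.014, θ₃=-0.009, ω₃=-0.011
apply F[1]=-15.000 → step 2: x=-0.007, v=-0.336, θ₁=0.024, ω₁=0.472, θ₂=0.026, ω₂=0.023, θ₃=-0.009, ω₃=-0.022
apply F[2]=-15.000 → step 3: x=-0.015, v=-0.506, θ₁=0.036, ω₁=0.722, θ₂=0.026, ω₂=0.023, θ₃=-0.010, ω₃=-0.032
apply F[3]=-15.000 → step 4: x=-0.027, v=-0.678, θ₁=0.053, ω₁=0.990, θ₂=0.026, ω₂=0.009, θ₃=-0.011, ω₃=-0.043
apply F[4]=+13.510 → step 5: x=-0.039, v=-0.540, θ₁=0.072, ω₁=0.844, θ₂=0.026, ω₂=-0.027, θ₃=-0.012, ω₃=-0.055
apply F[5]=+15.000 → step 6: x=-0.048, v=-0.390, θ₁=0.087, ω₁=0.699, θ₂=0.025, ω₂=-0.082, θ₃=-0.013, ω₃=-0.067
apply F[6]=+15.000 → step 7: x=-0.055, v=-0.242, θ₁=0.100, ω₁=0.577, θ₂=0.023, ω₂=-0.157, θ₃=-0.014, ω₃=-0.079
apply F[7]=+15.000 → step 8: x=-0.058, v=-0.096, θ₁=0.110, ω₁=0.474, θ₂=0.019, ω₂=-0.248, θ₃=-0.016, ω₃=-0.091
apply F[8]=+15.000 → step 9: x=-0.059, v=0.048, θ₁=0.119, ω₁=0.388, θ₂=0.013, ω₂=-0.357, θ₃=-0.018, ω₃=-0.102
apply F[9]=+15.000 → step 10: x=-0.056, v=0.190, θ₁=0.126, ω₁=0.319, θ₂=0.004, ω₂=-0.483, θ₃=-0.020, ω₃=-0.111
apply F[10]=+15.000 → step 11: x=-0.051, v=0.332, θ₁=0.132, ω₁=0.264, θ₂=-0.007, ω₂=-0.626, θ₃=-0.022, ω₃=-0.118
apply F[11]=+15.000 → step 12: x=-0.043, v=0.473, θ₁=0.137, ω₁=0.223, θ₂=-0.021, ω₂=-0.787, θ₃=-0.025, ω₃=-0.121
apply F[12]=+15.000 → step 13: x=-0.032, v=0.615, θ₁=0.141, ω₁=0.195, θ₂=-0.038, ω₂=-0.966, θ₃=-0.027, ω₃=-0.120
apply F[13]=+15.000 → step 14: x=-0.018, v=0.756, θ₁=0.144, ω₁=0.178, θ₂=-0.060, ω₂=-1.164, θ₃=-0.030, ω₃=-0.114
apply F[14]=+15.000 → step 15: x=-0.002, v=0.898, θ₁=0.148, ω₁=0.171, θ₂=-0.085, ω₂=-1.380, θ₃=-0.032, ω₃=-0.103
apply F[15]=+15.000 → step 16: x=0.018, v=1.041, θ₁=0.151, ω₁=0.169, θ₂=-0.115, ω₂=-1.612, θ₃=-0.034, ω₃=-0.087
apply F[16]=+15.000 → step 17: x=0.040, v=1.185, θ₁=0.155, ω₁=0.168, θ₂=-0.149, ω₂=-1.856, θ₃=-0.035, ω₃=-0.066
apply F[17]=+15.000 → step 18: x=0.065, v=1.331, θ₁=0.158, ω₁=0.162, θ₂=-0.189, ω₂=-2.108, θ₃=-0.036, ω₃=-0.042
apply F[18]=+15.000 → step 19: x=0.093, v=1.479, θ₁=0.161, ω₁=0.144, θ₂=-0.234, ω₂=-2.361, θ₃=-0.037, ω₃=-0.015
Max |angle| over trajectory = 0.234 rad = 13.4°.

Answer: 13.4°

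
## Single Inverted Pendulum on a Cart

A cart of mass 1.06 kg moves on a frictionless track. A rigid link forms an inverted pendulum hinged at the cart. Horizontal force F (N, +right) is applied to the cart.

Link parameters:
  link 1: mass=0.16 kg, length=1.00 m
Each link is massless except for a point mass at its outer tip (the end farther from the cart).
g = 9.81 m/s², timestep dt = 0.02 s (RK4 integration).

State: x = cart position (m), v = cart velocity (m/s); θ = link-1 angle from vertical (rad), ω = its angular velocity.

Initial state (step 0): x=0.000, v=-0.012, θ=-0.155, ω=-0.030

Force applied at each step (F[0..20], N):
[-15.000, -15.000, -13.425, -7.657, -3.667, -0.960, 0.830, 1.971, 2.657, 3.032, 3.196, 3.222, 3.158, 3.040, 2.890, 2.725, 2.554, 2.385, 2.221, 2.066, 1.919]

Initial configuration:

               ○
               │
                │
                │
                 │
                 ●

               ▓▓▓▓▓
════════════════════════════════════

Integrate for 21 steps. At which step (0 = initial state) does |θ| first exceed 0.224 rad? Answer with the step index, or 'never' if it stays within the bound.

apply F[0]=-15.000 → step 1: x=-0.003, v=-0.290, θ=-0.153, ω=0.214
apply F[1]=-15.000 → step 2: x=-0.012, v=-0.567, θ=-0.146, ω=0.459
apply F[2]=-13.425 → step 3: x=-0.025, v=-0.816, θ=-0.135, ω=0.678
apply F[3]=-7.657 → step 4: x=-0.043, v=-0.956, θ=-0.120, ω=0.792
apply F[4]=-3.667 → step 5: x=-0.063, v=-1.022, θ=-0.104, ω=0.836
apply F[5]=-0.960 → step 6: x=-0.084, v=-1.038, θ=-0.087, ω=0.832
apply F[6]=+0.830 → step 7: x=-0.104, v=-1.020, θ=-0.071, ω=0.799
apply F[7]=+1.971 → step 8: x=-0.124, v=-0.981, θ=-0.056, ω=0.748
apply F[8]=+2.657 → step 9: x=-0.143, v=-0.930, θ=-0.041, ω=0.687
apply F[9]=+3.032 → step 10: x=-0.161, v=-0.872, θ=-0.028, ω=0.622
apply F[10]=+3.196 → step 11: x=-0.178, v=-0.811, θ=-0.016, ω=0.557
apply F[11]=+3.222 → step 12: x=-0.194, v=-0.749, θ=-0.006, ω=0.494
apply F[12]=+3.158 → step 13: x=-0.208, v=-0.690, θ=0.003, ω=0.434
apply F[13]=+3.040 → step 14: x=-0.221, v=-0.633, θ=0.011, ω=0.378
apply F[14]=+2.890 → step 15: x=-0.233, v=-0.579, θ=0.018, ω=0.327
apply F[15]=+2.725 → step 16: x=-0.244, v=-0.528, θ=0.025, ω=0.280
apply F[16]=+2.554 → step 17: x=-0.255, v=-0.480, θ=0.030, ω=0.238
apply F[17]=+2.385 → step 18: x=-0.264, v=-0.436, θ=0.034, ω=0.201
apply F[18]=+2.221 → step 19: x=-0.272, v=-0.396, θ=0.038, ω=0.167
apply F[19]=+2.066 → step 20: x=-0.280, v=-0.358, θ=0.041, ω=0.137
apply F[20]=+1.919 → step 21: x=-0.286, v=-0.323, θ=0.043, ω=0.110
max |θ| = 0.155 ≤ 0.224 over all 22 states.

Answer: never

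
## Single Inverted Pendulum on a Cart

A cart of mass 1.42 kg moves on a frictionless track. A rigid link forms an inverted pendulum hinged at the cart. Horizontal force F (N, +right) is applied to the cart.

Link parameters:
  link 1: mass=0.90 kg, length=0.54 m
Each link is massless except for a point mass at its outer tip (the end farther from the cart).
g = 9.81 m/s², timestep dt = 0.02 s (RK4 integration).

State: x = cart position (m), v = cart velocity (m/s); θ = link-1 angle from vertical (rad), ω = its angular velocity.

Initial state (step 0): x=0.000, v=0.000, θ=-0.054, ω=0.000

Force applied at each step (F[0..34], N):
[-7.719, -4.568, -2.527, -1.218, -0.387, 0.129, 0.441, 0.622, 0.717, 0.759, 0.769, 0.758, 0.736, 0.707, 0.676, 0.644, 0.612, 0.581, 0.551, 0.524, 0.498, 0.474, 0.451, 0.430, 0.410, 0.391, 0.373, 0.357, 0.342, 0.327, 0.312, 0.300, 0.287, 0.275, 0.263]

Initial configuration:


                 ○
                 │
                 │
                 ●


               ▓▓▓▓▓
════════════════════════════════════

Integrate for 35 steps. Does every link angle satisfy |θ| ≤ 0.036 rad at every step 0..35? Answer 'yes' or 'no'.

Answer: no

Derivation:
apply F[0]=-7.719 → step 1: x=-0.001, v=-0.102, θ=-0.052, ω=0.169
apply F[1]=-4.568 → step 2: x=-0.004, v=-0.160, θ=-0.048, ω=0.258
apply F[2]=-2.527 → step 3: x=-0.007, v=-0.190, θ=-0.042, ω=0.297
apply F[3]=-1.218 → step 4: x=-0.011, v=-0.202, θ=-0.036, ω=0.305
apply F[4]=-0.387 → step 5: x=-0.015, v=-0.203, θ=-0.030, ω=0.296
apply F[5]=+0.129 → step 6: x=-0.019, v=-0.198, θ=-0.025, ω=0.276
apply F[6]=+0.441 → step 7: x=-0.023, v=-0.189, θ=-0.020, ω=0.251
apply F[7]=+0.622 → step 8: x=-0.027, v=-0.178, θ=-0.015, ω=0.225
apply F[8]=+0.717 → step 9: x=-0.030, v=-0.167, θ=-0.011, ω=0.199
apply F[9]=+0.759 → step 10: x=-0.033, v=-0.155, θ=-0.007, ω=0.174
apply F[10]=+0.769 → step 11: x=-0.036, v=-0.144, θ=-0.004, ω=0.151
apply F[11]=+0.758 → step 12: x=-0.039, v=-0.133, θ=-0.001, ω=0.130
apply F[12]=+0.736 → step 13: x=-0.042, v=-0.122, θ=0.002, ω=0.111
apply F[13]=+0.707 → step 14: x=-0.044, v=-0.113, θ=0.004, ω=0.094
apply F[14]=+0.676 → step 15: x=-0.046, v=-0.104, θ=0.005, ω=0.079
apply F[15]=+0.644 → step 16: x=-0.048, v=-0.095, θ=0.007, ω=0.066
apply F[16]=+0.612 → step 17: x=-0.050, v=-0.088, θ=0.008, ω=0.055
apply F[17]=+0.581 → step 18: x=-0.052, v=-0.081, θ=0.009, ω=0.044
apply F[18]=+0.551 → step 19: x=-0.053, v=-0.074, θ=0.010, ω=0.036
apply F[19]=+0.524 → step 20: x=-0.055, v=-0.068, θ=0.011, ω=0.028
apply F[20]=+0.498 → step 21: x=-0.056, v=-0.062, θ=0.011, ω=0.022
apply F[21]=+0.474 → step 22: x=-0.057, v=-0.057, θ=0.011, ω=0.016
apply F[22]=+0.451 → step 23: x=-0.058, v=-0.052, θ=0.012, ω=0.011
apply F[23]=+0.430 → step 24: x=-0.059, v=-0.047, θ=0.012, ω=0.007
apply F[24]=+0.410 → step 25: x=-0.060, v=-0.043, θ=0.012, ω=0.003
apply F[25]=+0.391 → step 26: x=-0.061, v=-0.039, θ=0.012, ω=-0.000
apply F[26]=+0.373 → step 27: x=-0.062, v=-0.035, θ=0.012, ω=-0.003
apply F[27]=+0.357 → step 28: x=-0.062, v=-0.032, θ=0.012, ω=-0.005
apply F[28]=+0.342 → step 29: x=-0.063, v=-0.028, θ=0.012, ω=-0.007
apply F[29]=+0.327 → step 30: x=-0.063, v=-0.025, θ=0.012, ω=-0.008
apply F[30]=+0.312 → step 31: x=-0.064, v=-0.022, θ=0.011, ω=-0.010
apply F[31]=+0.300 → step 32: x=-0.064, v=-0.020, θ=0.011, ω=-0.011
apply F[32]=+0.287 → step 33: x=-0.065, v=-0.017, θ=0.011, ω=-0.012
apply F[33]=+0.275 → step 34: x=-0.065, v=-0.014, θ=0.011, ω=-0.012
apply F[34]=+0.263 → step 35: x=-0.065, v=-0.012, θ=0.010, ω=-0.013
Max |angle| over trajectory = 0.054 rad; bound = 0.036 → exceeded.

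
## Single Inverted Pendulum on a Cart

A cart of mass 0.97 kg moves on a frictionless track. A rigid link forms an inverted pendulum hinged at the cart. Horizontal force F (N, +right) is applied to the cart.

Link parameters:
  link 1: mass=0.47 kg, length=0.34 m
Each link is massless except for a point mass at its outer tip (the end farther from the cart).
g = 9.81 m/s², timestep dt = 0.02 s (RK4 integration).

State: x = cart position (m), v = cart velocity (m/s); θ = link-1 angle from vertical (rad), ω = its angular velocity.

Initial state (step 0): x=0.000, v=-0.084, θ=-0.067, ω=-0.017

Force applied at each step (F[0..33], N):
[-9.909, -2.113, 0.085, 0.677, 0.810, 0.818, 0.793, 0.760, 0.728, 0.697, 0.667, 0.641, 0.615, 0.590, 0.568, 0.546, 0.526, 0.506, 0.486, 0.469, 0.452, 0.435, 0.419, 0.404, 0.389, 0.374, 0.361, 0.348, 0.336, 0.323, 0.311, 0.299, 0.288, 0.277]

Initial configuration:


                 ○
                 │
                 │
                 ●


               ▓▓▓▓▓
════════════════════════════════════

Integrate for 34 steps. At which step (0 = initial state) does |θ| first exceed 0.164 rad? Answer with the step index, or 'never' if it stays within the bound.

Answer: never

Derivation:
apply F[0]=-9.909 → step 1: x=-0.004, v=-0.282, θ=-0.062, ω=0.526
apply F[1]=-2.113 → step 2: x=-0.010, v=-0.320, θ=-0.051, ω=0.605
apply F[2]=+0.085 → step 3: x=-0.016, v=-0.314, θ=-0.039, ω=0.562
apply F[3]=+0.677 → step 4: x=-0.022, v=-0.297, θ=-0.028, ω=0.492
apply F[4]=+0.810 → step 5: x=-0.028, v=-0.278, θ=-0.019, ω=0.423
apply F[5]=+0.818 → step 6: x=-0.033, v=-0.260, θ=-0.011, ω=0.360
apply F[6]=+0.793 → step 7: x=-0.038, v=-0.243, θ=-0.005, ω=0.305
apply F[7]=+0.760 → step 8: x=-0.043, v=-0.227, θ=0.001, ω=0.258
apply F[8]=+0.728 → step 9: x=-0.047, v=-0.212, θ=0.006, ω=0.216
apply F[9]=+0.697 → step 10: x=-0.051, v=-0.198, θ=0.009, ω=0.180
apply F[10]=+0.667 → step 11: x=-0.055, v=-0.186, θ=0.013, ω=0.149
apply F[11]=+0.641 → step 12: x=-0.059, v=-0.174, θ=0.015, ω=0.123
apply F[12]=+0.615 → step 13: x=-0.062, v=-0.163, θ=0.018, ω=0.100
apply F[13]=+0.590 → step 14: x=-0.065, v=-0.152, θ=0.020, ω=0.080
apply F[14]=+0.568 → step 15: x=-0.068, v=-0.142, θ=0.021, ω=0.063
apply F[15]=+0.546 → step 16: x=-0.071, v=-0.133, θ=0.022, ω=0.048
apply F[16]=+0.526 → step 17: x=-0.074, v=-0.125, θ=0.023, ω=0.036
apply F[17]=+0.506 → step 18: x=-0.076, v=-0.116, θ=0.023, ω=0.025
apply F[18]=+0.486 → step 19: x=-0.078, v=-0.109, θ=0.024, ω=0.016
apply F[19]=+0.469 → step 20: x=-0.080, v=-0.101, θ=0.024, ω=0.008
apply F[20]=+0.452 → step 21: x=-0.082, v=-0.094, θ=0.024, ω=0.001
apply F[21]=+0.435 → step 22: x=-0.084, v=-0.087, θ=0.024, ω=-0.005
apply F[22]=+0.419 → step 23: x=-0.086, v=-0.081, θ=0.024, ω=-0.009
apply F[23]=+0.404 → step 24: x=-0.087, v=-0.075, θ=0.024, ω=-0.013
apply F[24]=+0.389 → step 25: x=-0.089, v=-0.069, θ=0.023, ω=-0.017
apply F[25]=+0.374 → step 26: x=-0.090, v=-0.064, θ=0.023, ω=-0.020
apply F[26]=+0.361 → step 27: x=-0.091, v=-0.059, θ=0.023, ω=-0.022
apply F[27]=+0.348 → step 28: x=-0.093, v=-0.054, θ=0.022, ω=-0.024
apply F[28]=+0.336 → step 29: x=-0.094, v=-0.049, θ=0.022, ω=-0.025
apply F[29]=+0.323 → step 30: x=-0.095, v=-0.044, θ=0.021, ω=-0.026
apply F[30]=+0.311 → step 31: x=-0.095, v=-0.040, θ=0.021, ω=-0.027
apply F[31]=+0.299 → step 32: x=-0.096, v=-0.035, θ=0.020, ω=-0.028
apply F[32]=+0.288 → step 33: x=-0.097, v=-0.031, θ=0.020, ω=-0.028
apply F[33]=+0.277 → step 34: x=-0.097, v=-0.027, θ=0.019, ω=-0.029
max |θ| = 0.067 ≤ 0.164 over all 35 states.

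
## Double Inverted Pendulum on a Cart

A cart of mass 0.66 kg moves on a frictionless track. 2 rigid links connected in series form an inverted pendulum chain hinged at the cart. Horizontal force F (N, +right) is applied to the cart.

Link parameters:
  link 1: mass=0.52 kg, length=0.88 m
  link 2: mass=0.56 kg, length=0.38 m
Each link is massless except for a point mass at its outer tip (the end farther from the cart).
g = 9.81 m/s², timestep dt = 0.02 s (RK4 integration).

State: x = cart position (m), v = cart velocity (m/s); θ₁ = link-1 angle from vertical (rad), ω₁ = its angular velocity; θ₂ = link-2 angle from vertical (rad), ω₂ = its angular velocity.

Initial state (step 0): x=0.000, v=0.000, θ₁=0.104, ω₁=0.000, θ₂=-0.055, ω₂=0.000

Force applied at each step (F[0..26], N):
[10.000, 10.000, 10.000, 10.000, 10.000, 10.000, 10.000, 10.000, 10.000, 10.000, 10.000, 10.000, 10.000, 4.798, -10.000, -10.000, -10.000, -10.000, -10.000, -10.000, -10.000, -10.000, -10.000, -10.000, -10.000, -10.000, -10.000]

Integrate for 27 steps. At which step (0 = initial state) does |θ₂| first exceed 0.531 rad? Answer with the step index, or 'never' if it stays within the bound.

Answer: never

Derivation:
apply F[0]=+10.000 → step 1: x=0.003, v=0.267, θ₁=0.102, ω₁=-0.237, θ₂=-0.057, ω₂=-0.187
apply F[1]=+10.000 → step 2: x=0.011, v=0.535, θ₁=0.094, ω₁=-0.478, θ₂=-0.062, ω₂=-0.370
apply F[2]=+10.000 → step 3: x=0.024, v=0.808, θ₁=0.082, ω₁=-0.729, θ₂=-0.072, ω₂=-0.546
apply F[3]=+10.000 → step 4: x=0.043, v=1.087, θ₁=0.065, ω₁=-0.993, θ₂=-0.084, ω₂=-0.709
apply F[4]=+10.000 → step 5: x=0.068, v=1.374, θ₁=0.043, ω₁=-1.274, θ₂=-0.100, ω₂=-0.854
apply F[5]=+10.000 → step 6: x=0.098, v=1.669, θ₁=0.014, ω₁=-1.577, θ₂=-0.118, ω₂=-0.976
apply F[6]=+10.000 → step 7: x=0.134, v=1.973, θ₁=-0.021, ω₁=-1.902, θ₂=-0.139, ω₂=-1.069
apply F[7]=+10.000 → step 8: x=0.177, v=2.282, θ₁=-0.062, ω₁=-2.250, θ₂=-0.161, ω₂=-1.129
apply F[8]=+10.000 → step 9: x=0.226, v=2.593, θ₁=-0.111, ω₁=-2.615, θ₂=-0.184, ω₂=-1.157
apply F[9]=+10.000 → step 10: x=0.281, v=2.898, θ₁=-0.167, ω₁=-2.988, θ₂=-0.207, ω₂=-1.161
apply F[10]=+10.000 → step 11: x=0.342, v=3.186, θ₁=-0.230, ω₁=-3.354, θ₂=-0.230, ω₂=-1.157
apply F[11]=+10.000 → step 12: x=0.408, v=3.444, θ₁=-0.301, ω₁=-3.692, θ₂=-0.253, ω₂=-1.171
apply F[12]=+10.000 → step 13: x=0.479, v=3.664, θ₁=-0.378, ω₁=-3.987, θ₂=-0.277, ω₂=-1.233
apply F[13]=+4.798 → step 14: x=0.553, v=3.719, θ₁=-0.459, ω₁=-4.113, θ₂=-0.303, ω₂=-1.329
apply F[14]=-10.000 → step 15: x=0.624, v=3.430, θ₁=-0.539, ω₁=-3.935, θ₂=-0.329, ω₂=-1.310
apply F[15]=-10.000 → step 16: x=0.690, v=3.162, θ₁=-0.616, ω₁=-3.810, θ₂=-0.355, ω₂=-1.260
apply F[16]=-10.000 → step 17: x=0.751, v=2.909, θ₁=-0.692, ω₁=-3.732, θ₂=-0.379, ω₂=-1.183
apply F[17]=-10.000 → step 18: x=0.807, v=2.665, θ₁=-0.766, ω₁=-3.693, θ₂=-0.402, ω₂=-1.083
apply F[18]=-10.000 → step 19: x=0.858, v=2.428, θ₁=-0.840, ω₁=-3.688, θ₂=-0.423, ω₂=-0.968
apply F[19]=-10.000 → step 20: x=0.904, v=2.191, θ₁=-0.914, ω₁=-3.711, θ₂=-0.441, ω₂=-0.844
apply F[20]=-10.000 → step 21: x=0.945, v=1.953, θ₁=-0.988, ω₁=-3.759, θ₂=-0.456, ω₂=-0.716
apply F[21]=-10.000 → step 22: x=0.982, v=1.709, θ₁=-1.064, ω₁=-3.829, θ₂=-0.469, ω₂=-0.592
apply F[22]=-10.000 → step 23: x=1.014, v=1.458, θ₁=-1.142, ω₁=-3.918, θ₂=-0.480, ω₂=-0.479
apply F[23]=-10.000 → step 24: x=1.040, v=1.195, θ₁=-1.221, ω₁=-4.027, θ₂=-0.489, ω₂=-0.385
apply F[24]=-10.000 → step 25: x=1.061, v=0.920, θ₁=-1.303, ω₁=-4.155, θ₂=-0.496, ω₂=-0.317
apply F[25]=-10.000 → step 26: x=1.077, v=0.629, θ₁=-1.387, ω₁=-4.303, θ₂=-0.502, ω₂=-0.286
apply F[26]=-10.000 → step 27: x=1.086, v=0.321, θ₁=-1.475, ω₁=-4.473, θ₂=-0.507, ω₂=-0.301
max |θ₂| = 0.507 ≤ 0.531 over all 28 states.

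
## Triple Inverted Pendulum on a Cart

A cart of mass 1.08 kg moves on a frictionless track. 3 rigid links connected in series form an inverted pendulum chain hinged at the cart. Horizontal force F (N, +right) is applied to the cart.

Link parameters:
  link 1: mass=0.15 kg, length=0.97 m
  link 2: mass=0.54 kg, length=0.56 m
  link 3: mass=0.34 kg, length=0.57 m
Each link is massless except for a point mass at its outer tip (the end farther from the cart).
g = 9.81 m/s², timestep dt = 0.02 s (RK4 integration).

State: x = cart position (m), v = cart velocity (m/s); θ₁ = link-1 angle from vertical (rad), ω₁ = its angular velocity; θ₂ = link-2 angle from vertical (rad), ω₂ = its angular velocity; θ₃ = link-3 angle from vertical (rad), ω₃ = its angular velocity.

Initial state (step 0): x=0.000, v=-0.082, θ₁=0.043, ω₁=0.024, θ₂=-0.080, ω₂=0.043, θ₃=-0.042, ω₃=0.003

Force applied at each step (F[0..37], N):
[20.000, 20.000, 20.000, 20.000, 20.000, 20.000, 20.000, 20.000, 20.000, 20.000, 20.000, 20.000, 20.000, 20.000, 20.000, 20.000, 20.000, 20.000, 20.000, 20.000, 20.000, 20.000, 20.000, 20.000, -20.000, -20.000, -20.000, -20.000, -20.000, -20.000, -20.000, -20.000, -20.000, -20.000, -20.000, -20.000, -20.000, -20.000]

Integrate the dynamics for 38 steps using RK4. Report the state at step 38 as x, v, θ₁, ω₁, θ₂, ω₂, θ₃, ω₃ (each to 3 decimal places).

Answer: x=2.299, v=-3.511, θ₁=-2.702, ω₁=-5.534, θ₂=-2.611, ω₂=-12.162, θ₃=-2.778, ω₃=-6.114

Derivation:
apply F[0]=+20.000 → step 1: x=0.002, v=0.281, θ₁=0.041, ω₁=-0.198, θ₂=-0.082, ω₂=-0.257, θ₃=-0.042, ω₃=0.024
apply F[1]=+20.000 → step 2: x=0.011, v=0.644, θ₁=0.035, ω₁=-0.424, θ₂=-0.090, ω₂=-0.554, θ₃=-0.041, ω₃=0.048
apply F[2]=+20.000 → step 3: x=0.028, v=1.009, θ₁=0.024, ω₁=-0.659, θ₂=-0.104, ω₂=-0.843, θ₃=-0.040, ω₃=0.076
apply F[3]=+20.000 → step 4: x=0.052, v=1.377, θ₁=0.009, ω₁=-0.908, θ₂=-0.124, ω₂=-1.119, θ₃=-0.038, ω₃=0.111
apply F[4]=+20.000 → step 5: x=0.083, v=1.747, θ₁=-0.012, ω₁=-1.177, θ₂=-0.149, ω₂=-1.371, θ₃=-0.035, ω₃=0.150
apply F[5]=+20.000 → step 6: x=0.122, v=2.120, θ₁=-0.039, ω₁=-1.472, θ₂=-0.178, ω₂=-1.586, θ₃=-0.032, ω₃=0.192
apply F[6]=+20.000 → step 7: x=0.168, v=2.495, θ₁=-0.071, ω₁=-1.801, θ₂=-0.212, ω₂=-1.748, θ₃=-0.028, ω₃=0.229
apply F[7]=+20.000 → step 8: x=0.221, v=2.870, θ₁=-0.111, ω₁=-2.168, θ₂=-0.248, ω₂=-1.839, θ₃=-0.023, ω₃=0.253
apply F[8]=+20.000 → step 9: x=0.282, v=3.240, θ₁=-0.158, ω₁=-2.576, θ₂=-0.285, ω₂=-1.843, θ₃=-0.018, ω₃=0.251
apply F[9]=+20.000 → step 10: x=0.351, v=3.601, θ₁=-0.214, ω₁=-3.017, θ₂=-0.321, ω₂=-1.755, θ₃=-0.013, ω₃=0.206
apply F[10]=+20.000 → step 11: x=0.426, v=3.945, θ₁=-0.279, ω₁=-3.474, θ₂=-0.355, ω₂=-1.589, θ₃=-0.010, ω₃=0.099
apply F[11]=+20.000 → step 12: x=0.508, v=4.261, θ₁=-0.353, ω₁=-3.905, θ₂=-0.384, ω₂=-1.403, θ₃=-0.010, ω₃=-0.087
apply F[12]=+20.000 → step 13: x=0.597, v=4.541, θ₁=-0.435, ω₁=-4.254, θ₂=-0.411, ω₂=-1.294, θ₃=-0.014, ω₃=-0.354
apply F[13]=+20.000 → step 14: x=0.690, v=4.781, θ₁=-0.522, ω₁=-4.471, θ₂=-0.437, ω₂=-1.371, θ₃=-0.024, ω₃=-0.685
apply F[14]=+20.000 → step 15: x=0.788, v=4.991, θ₁=-0.613, ω₁=-4.544, θ₂=-0.468, ω₂=-1.682, θ₃=-0.042, ω₃=-1.048
apply F[15]=+20.000 → step 16: x=0.889, v=5.178, θ₁=-0.703, ω₁=-4.498, θ₂=-0.506, ω₂=-2.203, θ₃=-0.066, ω₃=-1.422
apply F[16]=+20.000 → step 17: x=0.995, v=5.348, θ₁=-0.792, ω₁=-4.364, θ₂=-0.557, ω₂=-2.874, θ₃=-0.098, ω₃=-1.803
apply F[17]=+20.000 → step 18: x=1.103, v=5.502, θ₁=-0.877, ω₁=-4.160, θ₂=-0.622, ω₂=-3.637, θ₃=-0.139, ω₃=-2.206
apply F[18]=+20.000 → step 19: x=1.215, v=5.635, θ₁=-0.958, ω₁=-3.901, θ₂=-0.702, ω₂=-4.440, θ₃=-0.187, ω₃=-2.653
apply F[19]=+20.000 → step 20: x=1.328, v=5.738, θ₁=-1.033, ω₁=-3.602, θ₂=-0.799, ω₂=-5.226, θ₃=-0.245, ω₃=-3.174
apply F[20]=+20.000 → step 21: x=1.444, v=5.805, θ₁=-1.102, ω₁=-3.296, θ₂=-0.911, ω₂=-5.915, θ₃=-0.315, ω₃=-3.799
apply F[21]=+20.000 → step 22: x=1.560, v=5.827, θ₁=-1.165, ω₁=-3.047, θ₂=-1.034, ω₂=-6.389, θ₃=-0.398, ω₃=-4.551
apply F[22]=+20.000 → step 23: x=1.677, v=5.811, θ₁=-1.225, ω₁=-2.941, θ₂=-1.164, ω₂=-6.512, θ₃=-0.497, ω₃=-5.417
apply F[23]=+20.000 → step 24: x=1.793, v=5.770, θ₁=-1.284, ω₁=-3.039, θ₂=-1.292, ω₂=-6.201, θ₃=-0.615, ω₃=-6.342
apply F[24]=-20.000 → step 25: x=1.903, v=5.298, θ₁=-1.346, ω₁=-3.154, θ₂=-1.412, ω₂=-5.841, θ₃=-0.745, ω₃=-6.671
apply F[25]=-20.000 → step 26: x=2.004, v=4.828, θ₁=-1.411, ω₁=-3.356, θ₂=-1.525, ω₂=-5.404, θ₃=-0.882, ω₃=-6.977
apply F[26]=-20.000 → step 27: x=2.096, v=4.356, θ₁=-1.481, ω₁=-3.632, θ₂=-1.628, ω₂=-4.906, θ₃=-1.024, ω₃=-7.262
apply F[27]=-20.000 → step 28: x=2.179, v=3.874, θ₁=-1.557, ω₁=-3.974, θ₂=-1.721, ω₂=-4.355, θ₃=-1.172, ω₃=-7.536
apply F[28]=-20.000 → step 29: x=2.251, v=3.371, θ₁=-1.640, ω₁=-4.382, θ₂=-1.802, ω₂=-3.754, θ₃=-1.326, ω₃=-7.808
apply F[29]=-20.000 → step 30: x=2.313, v=2.831, θ₁=-1.733, ω₁=-4.856, θ₂=-1.871, ω₂=-3.117, θ₃=-1.484, ω₃=-8.082
apply F[30]=-20.000 → step 31: x=2.364, v=2.233, θ₁=-1.835, ω₁=-5.389, θ₂=-1.927, ω₂=-2.497, θ₃=-1.649, ω₃=-8.354
apply F[31]=-20.000 → step 32: x=2.402, v=1.557, θ₁=-1.948, ω₁=-5.937, θ₂=-1.972, ω₂=-2.046, θ₃=-1.818, ω₃=-8.591
apply F[32]=-20.000 → step 33: x=2.426, v=0.797, θ₁=-2.072, ω₁=-6.395, θ₂=-2.012, ω₂=-2.053, θ₃=-1.992, ω₃=-8.712
apply F[33]=-20.000 → step 34: x=2.434, v=-0.014, θ₁=-2.203, ω₁=-6.638, θ₂=-2.059, ω₂=-2.806, θ₃=-2.166, ω₃=-8.633
apply F[34]=-20.000 → step 35: x=2.425, v=-0.833, θ₁=-2.336, ω₁=-6.618, θ₂=-2.129, ω₂=-4.350, θ₃=-2.335, ω₃=-8.328
apply F[35]=-20.000 → step 36: x=2.400, v=-1.654, θ₁=-2.466, ω₁=-6.356, θ₂=-2.237, ω₂=-6.557, θ₃=-2.497, ω₃=-7.809
apply F[36]=-20.000 → step 37: x=2.359, v=-2.518, θ₁=-2.588, ω₁=-5.895, θ₂=-2.395, ω₂=-9.314, θ₃=-2.646, ω₃=-7.062
apply F[37]=-20.000 → step 38: x=2.299, v=-3.511, θ₁=-2.702, ω₁=-5.534, θ₂=-2.611, ω₂=-12.162, θ₃=-2.778, ω₃=-6.114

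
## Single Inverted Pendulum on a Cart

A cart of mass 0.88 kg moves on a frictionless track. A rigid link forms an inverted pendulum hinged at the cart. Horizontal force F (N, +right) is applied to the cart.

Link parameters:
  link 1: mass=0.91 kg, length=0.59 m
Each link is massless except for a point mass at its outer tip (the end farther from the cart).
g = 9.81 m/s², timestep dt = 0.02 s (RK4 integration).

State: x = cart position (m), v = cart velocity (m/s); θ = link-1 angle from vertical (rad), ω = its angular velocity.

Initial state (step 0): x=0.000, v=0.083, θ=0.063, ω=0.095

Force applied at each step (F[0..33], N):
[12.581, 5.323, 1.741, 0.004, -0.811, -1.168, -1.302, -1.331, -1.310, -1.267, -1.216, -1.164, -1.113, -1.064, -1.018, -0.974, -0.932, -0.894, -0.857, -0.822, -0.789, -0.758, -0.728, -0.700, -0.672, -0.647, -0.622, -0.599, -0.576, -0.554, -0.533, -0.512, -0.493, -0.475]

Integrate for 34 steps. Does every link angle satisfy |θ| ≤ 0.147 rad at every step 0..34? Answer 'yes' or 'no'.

apply F[0]=+12.581 → step 1: x=0.004, v=0.355, θ=0.061, ω=-0.345
apply F[1]=+5.323 → step 2: x=0.013, v=0.465, θ=0.052, ω=-0.511
apply F[2]=+1.741 → step 3: x=0.022, v=0.495, θ=0.041, ω=-0.546
apply F[3]=+0.004 → step 4: x=0.032, v=0.488, θ=0.031, ω=-0.523
apply F[4]=-0.811 → step 5: x=0.041, v=0.464, θ=0.021, ω=-0.474
apply F[5]=-1.168 → step 6: x=0.050, v=0.434, θ=0.012, ω=-0.418
apply F[6]=-1.302 → step 7: x=0.059, v=0.403, θ=0.004, ω=-0.363
apply F[7]=-1.331 → step 8: x=0.067, v=0.373, θ=-0.003, ω=-0.311
apply F[8]=-1.310 → step 9: x=0.074, v=0.344, θ=-0.008, ω=-0.264
apply F[9]=-1.267 → step 10: x=0.080, v=0.318, θ=-0.013, ω=-0.223
apply F[10]=-1.216 → step 11: x=0.086, v=0.293, θ=-0.017, ω=-0.187
apply F[11]=-1.164 → step 12: x=0.092, v=0.270, θ=-0.021, ω=-0.155
apply F[12]=-1.113 → step 13: x=0.097, v=0.250, θ=-0.024, ω=-0.127
apply F[13]=-1.064 → step 14: x=0.102, v=0.231, θ=-0.026, ω=-0.103
apply F[14]=-1.018 → step 15: x=0.107, v=0.213, θ=-0.028, ω=-0.082
apply F[15]=-0.974 → step 16: x=0.111, v=0.197, θ=-0.029, ω=-0.063
apply F[16]=-0.932 → step 17: x=0.114, v=0.181, θ=-0.030, ω=-0.048
apply F[17]=-0.894 → step 18: x=0.118, v=0.167, θ=-0.031, ω=-0.034
apply F[18]=-0.857 → step 19: x=0.121, v=0.154, θ=-0.032, ω=-0.022
apply F[19]=-0.822 → step 20: x=0.124, v=0.142, θ=-0.032, ω=-0.012
apply F[20]=-0.789 → step 21: x=0.127, v=0.131, θ=-0.032, ω=-0.004
apply F[21]=-0.758 → step 22: x=0.129, v=0.120, θ=-0.032, ω=0.004
apply F[22]=-0.728 → step 23: x=0.132, v=0.110, θ=-0.032, ω=0.010
apply F[23]=-0.700 → step 24: x=0.134, v=0.100, θ=-0.032, ω=0.015
apply F[24]=-0.672 → step 25: x=0.136, v=0.092, θ=-0.031, ω=0.020
apply F[25]=-0.647 → step 26: x=0.137, v=0.083, θ=-0.031, ω=0.024
apply F[26]=-0.622 → step 27: x=0.139, v=0.075, θ=-0.031, ω=0.027
apply F[27]=-0.599 → step 28: x=0.140, v=0.068, θ=-0.030, ω=0.029
apply F[28]=-0.576 → step 29: x=0.142, v=0.061, θ=-0.029, ω=0.031
apply F[29]=-0.554 → step 30: x=0.143, v=0.054, θ=-0.029, ω=0.033
apply F[30]=-0.533 → step 31: x=0.144, v=0.048, θ=-0.028, ω=0.034
apply F[31]=-0.512 → step 32: x=0.145, v=0.042, θ=-0.027, ω=0.035
apply F[32]=-0.493 → step 33: x=0.146, v=0.036, θ=-0.027, ω=0.036
apply F[33]=-0.475 → step 34: x=0.146, v=0.031, θ=-0.026, ω=0.037
Max |angle| over trajectory = 0.063 rad; bound = 0.147 → within bound.

Answer: yes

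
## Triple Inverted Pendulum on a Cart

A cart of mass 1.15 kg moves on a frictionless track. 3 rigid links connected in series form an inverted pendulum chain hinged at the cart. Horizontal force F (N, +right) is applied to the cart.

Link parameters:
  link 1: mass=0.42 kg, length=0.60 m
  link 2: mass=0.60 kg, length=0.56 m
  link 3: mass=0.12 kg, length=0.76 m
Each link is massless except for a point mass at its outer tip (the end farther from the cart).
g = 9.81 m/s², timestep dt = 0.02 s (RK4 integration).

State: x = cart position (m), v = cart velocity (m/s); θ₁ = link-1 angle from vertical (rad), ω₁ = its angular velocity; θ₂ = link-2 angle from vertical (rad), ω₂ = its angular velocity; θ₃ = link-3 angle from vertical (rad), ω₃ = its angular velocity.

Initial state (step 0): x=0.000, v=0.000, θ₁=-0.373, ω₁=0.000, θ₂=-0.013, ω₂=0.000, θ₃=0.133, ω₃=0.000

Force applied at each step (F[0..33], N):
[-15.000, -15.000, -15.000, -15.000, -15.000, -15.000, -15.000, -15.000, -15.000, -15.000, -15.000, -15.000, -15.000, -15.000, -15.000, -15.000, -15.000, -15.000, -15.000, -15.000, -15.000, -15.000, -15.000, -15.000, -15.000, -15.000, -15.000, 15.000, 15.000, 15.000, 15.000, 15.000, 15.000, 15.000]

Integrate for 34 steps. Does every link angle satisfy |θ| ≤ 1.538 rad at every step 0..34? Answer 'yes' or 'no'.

Answer: no

Derivation:
apply F[0]=-15.000 → step 1: x=-0.002, v=-0.186, θ₁=-0.373, ω₁=-0.024, θ₂=-0.010, ω₂=0.343, θ₃=0.133, ω₃=0.044
apply F[1]=-15.000 → step 2: x=-0.007, v=-0.374, θ₁=-0.374, ω₁=-0.046, θ₂=0.001, ω₂=0.689, θ₃=0.135, ω₃=0.085
apply F[2]=-15.000 → step 3: x=-0.017, v=-0.563, θ₁=-0.375, ω₁=-0.066, θ₂=0.018, ω₂=1.041, θ₃=0.137, ω₃=0.121
apply F[3]=-15.000 → step 4: x=-0.030, v=-0.754, θ₁=-0.377, ω₁=-0.081, θ₂=0.042, ω₂=1.400, θ₃=0.140, ω₃=0.150
apply F[4]=-15.000 → step 5: x=-0.047, v=-0.948, θ₁=-0.378, ω₁=-0.087, θ₂=0.074, ω₂=1.768, θ₃=0.143, ω₃=0.171
apply F[5]=-15.000 → step 6: x=-0.068, v=-1.146, θ₁=-0.380, ω₁=-0.078, θ₂=0.113, ω₂=2.142, θ₃=0.146, ω₃=0.182
apply F[6]=-15.000 → step 7: x=-0.093, v=-1.349, θ₁=-0.381, ω₁=-0.047, θ₂=0.160, ω₂=2.519, θ₃=0.150, ω₃=0.184
apply F[7]=-15.000 → step 8: x=-0.122, v=-1.557, θ₁=-0.382, ω₁=0.012, θ₂=0.214, ω₂=2.895, θ₃=0.154, ω₃=0.179
apply F[8]=-15.000 → step 9: x=-0.155, v=-1.769, θ₁=-0.380, ω₁=0.109, θ₂=0.276, ω₂=3.267, θ₃=0.157, ω₃=0.170
apply F[9]=-15.000 → step 10: x=-0.193, v=-1.988, θ₁=-0.377, ω₁=0.252, θ₂=0.345, ω₂=3.628, θ₃=0.160, ω₃=0.161
apply F[10]=-15.000 → step 11: x=-0.235, v=-2.211, θ₁=-0.370, ω₁=0.447, θ₂=0.421, ω₂=3.975, θ₃=0.164, ω₃=0.156
apply F[11]=-15.000 → step 12: x=-0.281, v=-2.439, θ₁=-0.359, ω₁=0.703, θ₂=0.503, ω₂=4.305, θ₃=0.167, ω₃=0.159
apply F[12]=-15.000 → step 13: x=-0.332, v=-2.672, θ₁=-0.342, ω₁=1.024, θ₂=0.593, ω₂=4.612, θ₃=0.170, ω₃=0.178
apply F[13]=-15.000 → step 14: x=-0.388, v=-2.909, θ₁=-0.317, ω₁=1.415, θ₂=0.688, ω₂=4.891, θ₃=0.174, ω₃=0.215
apply F[14]=-15.000 → step 15: x=-0.449, v=-3.152, θ₁=-0.284, ω₁=1.881, θ₂=0.788, ω₂=5.133, θ₃=0.179, ω₃=0.275
apply F[15]=-15.000 → step 16: x=-0.514, v=-3.401, θ₁=-0.242, ω₁=2.422, θ₂=0.893, ω₂=5.324, θ₃=0.185, ω₃=0.361
apply F[16]=-15.000 → step 17: x=-0.585, v=-3.655, θ₁=-0.187, ω₁=3.038, θ₂=1.001, ω₂=5.446, θ₃=0.193, ω₃=0.474
apply F[17]=-15.000 → step 18: x=-0.660, v=-3.914, θ₁=-0.120, ω₁=3.722, θ₂=1.110, ω₂=5.469, θ₃=0.204, ω₃=0.611
apply F[18]=-15.000 → step 19: x=-0.741, v=-4.176, θ₁=-0.038, ω₁=4.461, θ₂=1.218, ω₂=5.359, θ₃=0.218, ω₃=0.768
apply F[19]=-15.000 → step 20: x=-0.827, v=-4.436, θ₁=0.059, ω₁=5.234, θ₂=1.323, ω₂=5.077, θ₃=0.235, ω₃=0.937
apply F[20]=-15.000 → step 21: x=-0.919, v=-4.685, θ₁=0.172, ω₁=6.015, θ₂=1.420, ω₂=4.584, θ₃=0.256, ω₃=1.110
apply F[21]=-15.000 → step 22: x=-1.015, v=-4.910, θ₁=0.300, ω₁=6.776, θ₂=1.505, ω₂=3.855, θ₃=0.279, ω₃=1.286
apply F[22]=-15.000 → step 23: x=-1.115, v=-5.094, θ₁=0.442, ω₁=7.504, θ₂=1.573, ω₂=2.883, θ₃=0.307, ω₃=1.471
apply F[23]=-15.000 → step 24: x=-1.218, v=-5.218, θ₁=0.600, ω₁=8.210, θ₂=1.619, ω₂=1.680, θ₃=0.339, ω₃=1.689
apply F[24]=-15.000 → step 25: x=-1.323, v=-5.258, θ₁=0.771, ω₁=8.927, θ₂=1.638, ω₂=0.269, θ₃=0.375, ω₃=1.988
apply F[25]=-15.000 → step 26: x=-1.428, v=-5.177, θ₁=0.957, ω₁=9.700, θ₂=1.628, ω₂=-1.311, θ₃=0.419, ω₃=2.448
apply F[26]=-15.000 → step 27: x=-1.529, v=-4.914, θ₁=1.159, ω₁=10.521, θ₂=1.586, ω₂=-2.931, θ₃=0.475, ω₃=3.182
apply F[27]=+15.000 → step 28: x=-1.620, v=-4.141, θ₁=1.373, ω₁=10.877, θ₂=1.518, ω₂=-3.794, θ₃=0.546, ω₃=3.921
apply F[28]=+15.000 → step 29: x=-1.694, v=-3.262, θ₁=1.593, ω₁=11.063, θ₂=1.439, ω₂=-3.958, θ₃=0.632, ω₃=4.744
apply F[29]=+15.000 → step 30: x=-1.750, v=-2.392, θ₁=1.814, ω₁=11.035, θ₂=1.365, ω₂=-3.259, θ₃=0.734, ω₃=5.414
apply F[30]=+15.000 → step 31: x=-1.790, v=-1.612, θ₁=2.034, ω₁=10.992, θ₂=1.313, ω₂=-1.922, θ₃=0.847, ω₃=5.834
apply F[31]=+15.000 → step 32: x=-1.815, v=-0.918, θ₁=2.255, ω₁=11.091, θ₂=1.291, ω₂=-0.147, θ₃=0.966, ω₃=6.063
apply F[32]=+15.000 → step 33: x=-1.827, v=-0.289, θ₁=2.479, ω₁=11.335, θ₂=1.309, ω₂=2.047, θ₃=1.089, ω₃=6.187
apply F[33]=+15.000 → step 34: x=-1.827, v=0.274, θ₁=2.709, ω₁=11.585, θ₂=1.376, ω₂=4.699, θ₃=1.214, ω₃=6.265
Max |angle| over trajectory = 2.709 rad; bound = 1.538 → exceeded.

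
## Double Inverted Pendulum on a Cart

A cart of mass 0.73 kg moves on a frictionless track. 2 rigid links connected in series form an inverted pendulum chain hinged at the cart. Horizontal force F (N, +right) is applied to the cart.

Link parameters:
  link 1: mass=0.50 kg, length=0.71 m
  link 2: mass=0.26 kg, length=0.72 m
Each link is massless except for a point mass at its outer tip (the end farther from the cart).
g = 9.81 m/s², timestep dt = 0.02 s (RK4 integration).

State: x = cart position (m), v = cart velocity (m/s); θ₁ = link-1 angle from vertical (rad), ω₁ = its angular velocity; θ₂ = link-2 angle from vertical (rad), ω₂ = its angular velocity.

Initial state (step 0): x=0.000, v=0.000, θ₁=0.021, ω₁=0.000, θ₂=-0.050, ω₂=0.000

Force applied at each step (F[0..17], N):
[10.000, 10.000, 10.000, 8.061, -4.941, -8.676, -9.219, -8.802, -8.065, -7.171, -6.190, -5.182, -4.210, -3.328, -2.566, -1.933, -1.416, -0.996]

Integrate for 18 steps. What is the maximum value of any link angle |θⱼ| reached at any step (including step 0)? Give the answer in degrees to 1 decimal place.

apply F[0]=+10.000 → step 1: x=0.003, v=0.270, θ₁=0.017, ω₁=-0.364, θ₂=-0.050, ω₂=-0.030
apply F[1]=+10.000 → step 2: x=0.011, v=0.541, θ₁=0.006, ω₁=-0.734, θ₂=-0.051, ω₂=-0.056
apply F[2]=+10.000 → step 3: x=0.024, v=0.816, θ₁=-0.012, ω₁=-1.115, θ₂=-0.052, ω₂=-0.075
apply F[3]=+8.061 → step 4: x=0.043, v=1.041, θ₁=-0.038, ω₁=-1.434, θ₂=-0.054, ω₂=-0.085
apply F[4]=-4.941 → step 5: x=0.062, v=0.915, θ₁=-0.065, ω₁=-1.271, θ₂=-0.056, ω₂=-0.086
apply F[5]=-8.676 → step 6: x=0.079, v=0.693, θ₁=-0.087, ω₁=-0.983, θ₂=-0.057, ω₂=-0.078
apply F[6]=-9.219 → step 7: x=0.090, v=0.461, θ₁=-0.104, ω₁=-0.690, θ₂=-0.059, ω₂=-0.062
apply F[7]=-8.802 → step 8: x=0.097, v=0.244, θ₁=-0.115, ω₁=-0.425, θ₂=-0.060, ω₂=-0.039
apply F[8]=-8.065 → step 9: x=0.100, v=0.049, θ₁=-0.121, ω₁=-0.195, θ₂=-0.060, ω₂=-0.012
apply F[9]=-7.171 → step 10: x=0.099, v=-0.120, θ₁=-0.123, ω₁=-0.002, θ₂=-0.060, ω₂=0.016
apply F[10]=-6.190 → step 11: x=0.096, v=-0.262, θ₁=-0.122, ω₁=0.154, θ₂=-0.060, ω₂=0.043
apply F[11]=-5.182 → step 12: x=0.089, v=-0.379, θ₁=-0.117, ω₁=0.275, θ₂=-0.059, ω₂=0.070
apply F[12]=-4.210 → step 13: x=0.081, v=-0.470, θ₁=-0.111, ω₁=0.363, θ₂=-0.057, ω₂=0.094
apply F[13]=-3.328 → step 14: x=0.071, v=-0.539, θ₁=-0.103, ω₁=0.422, θ₂=-0.055, ω₂=0.116
apply F[14]=-2.566 → step 15: x=0.059, v=-0.589, θ₁=-0.094, ω₁=0.459, θ₂=-0.052, ω₂=0.134
apply F[15]=-1.933 → step 16: x=0.047, v=-0.624, θ₁=-0.085, ω₁=0.477, θ₂=-0.050, ω₂=0.150
apply F[16]=-1.416 → step 17: x=0.034, v=-0.646, θ₁=-0.075, ω₁=0.482, θ₂=-0.046, ω₂=0.163
apply F[17]=-0.996 → step 18: x=0.021, v=-0.659, θ₁=-0.066, ω₁=0.478, θ₂=-0.043, ω₂=0.174
Max |angle| over trajectory = 0.123 rad = 7.1°.

Answer: 7.1°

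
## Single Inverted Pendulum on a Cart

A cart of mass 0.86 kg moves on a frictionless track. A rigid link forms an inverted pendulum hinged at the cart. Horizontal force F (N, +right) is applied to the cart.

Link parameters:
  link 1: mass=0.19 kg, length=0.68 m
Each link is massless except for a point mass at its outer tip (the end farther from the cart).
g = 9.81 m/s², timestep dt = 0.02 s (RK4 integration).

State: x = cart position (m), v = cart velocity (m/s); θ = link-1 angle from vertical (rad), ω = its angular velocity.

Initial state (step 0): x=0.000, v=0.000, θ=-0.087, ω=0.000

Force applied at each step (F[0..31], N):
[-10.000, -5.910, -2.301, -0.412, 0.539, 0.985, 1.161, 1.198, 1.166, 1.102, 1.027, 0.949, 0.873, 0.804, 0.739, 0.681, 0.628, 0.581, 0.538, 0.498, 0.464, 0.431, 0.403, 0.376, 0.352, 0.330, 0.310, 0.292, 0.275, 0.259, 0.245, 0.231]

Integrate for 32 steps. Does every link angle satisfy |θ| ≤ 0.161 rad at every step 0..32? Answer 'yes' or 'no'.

Answer: yes

Derivation:
apply F[0]=-10.000 → step 1: x=-0.002, v=-0.228, θ=-0.084, ω=0.310
apply F[1]=-5.910 → step 2: x=-0.008, v=-0.362, θ=-0.076, ω=0.483
apply F[2]=-2.301 → step 3: x=-0.016, v=-0.413, θ=-0.066, ω=0.537
apply F[3]=-0.412 → step 4: x=-0.024, v=-0.420, θ=-0.055, ω=0.529
apply F[4]=+0.539 → step 5: x=-0.033, v=-0.405, θ=-0.045, ω=0.494
apply F[5]=+0.985 → step 6: x=-0.040, v=-0.381, θ=-0.036, ω=0.446
apply F[6]=+1.161 → step 7: x=-0.048, v=-0.352, θ=-0.027, ω=0.395
apply F[7]=+1.198 → step 8: x=-0.054, v=-0.323, θ=-0.020, ω=0.346
apply F[8]=+1.166 → step 9: x=-0.061, v=-0.296, θ=-0.013, ω=0.300
apply F[9]=+1.102 → step 10: x=-0.066, v=-0.269, θ=-0.008, ω=0.259
apply F[10]=+1.027 → step 11: x=-0.071, v=-0.245, θ=-0.003, ω=0.222
apply F[11]=+0.949 → step 12: x=-0.076, v=-0.223, θ=0.001, ω=0.189
apply F[12]=+0.873 → step 13: x=-0.080, v=-0.203, θ=0.005, ω=0.161
apply F[13]=+0.804 → step 14: x=-0.084, v=-0.185, θ=0.008, ω=0.135
apply F[14]=+0.739 → step 15: x=-0.088, v=-0.168, θ=0.010, ω=0.113
apply F[15]=+0.681 → step 16: x=-0.091, v=-0.152, θ=0.012, ω=0.094
apply F[16]=+0.628 → step 17: x=-0.094, v=-0.138, θ=0.014, ω=0.077
apply F[17]=+0.581 → step 18: x=-0.097, v=-0.126, θ=0.015, ω=0.062
apply F[18]=+0.538 → step 19: x=-0.099, v=-0.114, θ=0.016, ω=0.050
apply F[19]=+0.498 → step 20: x=-0.101, v=-0.103, θ=0.017, ω=0.038
apply F[20]=+0.464 → step 21: x=-0.103, v=-0.093, θ=0.018, ω=0.029
apply F[21]=+0.431 → step 22: x=-0.105, v=-0.084, θ=0.019, ω=0.021
apply F[22]=+0.403 → step 23: x=-0.106, v=-0.075, θ=0.019, ω=0.013
apply F[23]=+0.376 → step 24: x=-0.108, v=-0.067, θ=0.019, ω=0.007
apply F[24]=+0.352 → step 25: x=-0.109, v=-0.060, θ=0.019, ω=0.002
apply F[25]=+0.330 → step 26: x=-0.110, v=-0.053, θ=0.019, ω=-0.003
apply F[26]=+0.310 → step 27: x=-0.111, v=-0.047, θ=0.019, ω=-0.007
apply F[27]=+0.292 → step 28: x=-0.112, v=-0.041, θ=0.019, ω=-0.010
apply F[28]=+0.275 → step 29: x=-0.113, v=-0.035, θ=0.019, ω=-0.013
apply F[29]=+0.259 → step 30: x=-0.113, v=-0.030, θ=0.018, ω=-0.015
apply F[30]=+0.245 → step 31: x=-0.114, v=-0.025, θ=0.018, ω=-0.017
apply F[31]=+0.231 → step 32: x=-0.114, v=-0.020, θ=0.018, ω=-0.019
Max |angle| over trajectory = 0.087 rad; bound = 0.161 → within bound.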